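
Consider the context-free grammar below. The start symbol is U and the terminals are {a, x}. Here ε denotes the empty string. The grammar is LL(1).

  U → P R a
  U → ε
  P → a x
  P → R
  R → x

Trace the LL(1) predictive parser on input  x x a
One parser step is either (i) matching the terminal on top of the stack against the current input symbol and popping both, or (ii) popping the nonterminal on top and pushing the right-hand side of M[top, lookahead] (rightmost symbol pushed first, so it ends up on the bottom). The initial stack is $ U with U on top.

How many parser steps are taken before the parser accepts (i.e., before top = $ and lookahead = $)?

step 1: stack=$ U  input=x x a $  — expand U → P R a
step 2: stack=$ a R P  input=x x a $  — expand P → R
step 3: stack=$ a R R  input=x x a $  — expand R → x
step 4: stack=$ a R x  input=x x a $  — match x
step 5: stack=$ a R  input=x a $  — expand R → x
step 6: stack=$ a x  input=x a $  — match x
step 7: stack=$ a  input=a $  — match a
Accept reached after 7 steps.

7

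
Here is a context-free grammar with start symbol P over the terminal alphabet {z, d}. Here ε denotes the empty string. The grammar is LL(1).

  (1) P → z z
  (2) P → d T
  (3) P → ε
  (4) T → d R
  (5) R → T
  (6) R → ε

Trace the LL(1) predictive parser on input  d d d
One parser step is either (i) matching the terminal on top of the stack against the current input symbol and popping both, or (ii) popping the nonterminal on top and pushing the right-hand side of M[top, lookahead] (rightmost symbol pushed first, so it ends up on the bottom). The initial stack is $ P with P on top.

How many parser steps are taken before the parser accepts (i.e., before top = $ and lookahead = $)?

step 1: stack=$ P  input=d d d $  — expand P → d T
step 2: stack=$ T d  input=d d d $  — match d
step 3: stack=$ T  input=d d $  — expand T → d R
step 4: stack=$ R d  input=d d $  — match d
step 5: stack=$ R  input=d $  — expand R → T
step 6: stack=$ T  input=d $  — expand T → d R
step 7: stack=$ R d  input=d $  — match d
step 8: stack=$ R  input=$  — expand R → ε
Accept reached after 8 steps.

8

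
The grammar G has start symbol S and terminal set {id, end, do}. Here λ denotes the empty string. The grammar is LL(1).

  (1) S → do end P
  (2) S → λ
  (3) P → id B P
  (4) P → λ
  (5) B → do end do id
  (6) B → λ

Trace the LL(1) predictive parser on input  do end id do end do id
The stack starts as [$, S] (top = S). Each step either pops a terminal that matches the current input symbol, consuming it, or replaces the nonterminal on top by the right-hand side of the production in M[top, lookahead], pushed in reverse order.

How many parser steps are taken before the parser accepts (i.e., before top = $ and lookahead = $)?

11

step 1: stack=$ S  input=do end id do end do id $  — expand S → do end P
step 2: stack=$ P end do  input=do end id do end do id $  — match do
step 3: stack=$ P end  input=end id do end do id $  — match end
step 4: stack=$ P  input=id do end do id $  — expand P → id B P
step 5: stack=$ P B id  input=id do end do id $  — match id
step 6: stack=$ P B  input=do end do id $  — expand B → do end do id
step 7: stack=$ P id do end do  input=do end do id $  — match do
step 8: stack=$ P id do end  input=end do id $  — match end
step 9: stack=$ P id do  input=do id $  — match do
step 10: stack=$ P id  input=id $  — match id
step 11: stack=$ P  input=$  — expand P → λ
Accept reached after 11 steps.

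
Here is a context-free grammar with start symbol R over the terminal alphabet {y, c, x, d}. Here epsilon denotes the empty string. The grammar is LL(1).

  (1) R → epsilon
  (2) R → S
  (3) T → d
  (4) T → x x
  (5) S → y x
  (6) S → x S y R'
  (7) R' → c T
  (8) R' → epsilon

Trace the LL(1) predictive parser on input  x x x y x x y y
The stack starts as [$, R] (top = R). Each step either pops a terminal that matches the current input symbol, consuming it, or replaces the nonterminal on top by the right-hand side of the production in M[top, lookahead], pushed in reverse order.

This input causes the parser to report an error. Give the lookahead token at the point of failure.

x

      Stack                 Input              Action
   1  $ R                   x x x y x x y y $  expand R → S
   2  $ S                   x x x y x x y y $  expand S → x S y R'
   3  $ R' y S x            x x x y x x y y $  match x
   4  $ R' y S              x x y x x y y $    expand S → x S y R'
   5  $ R' y R' y S x       x x y x x y y $    match x
   6  $ R' y R' y S         x y x x y y $      expand S → x S y R'
   7  $ R' y R' y R' y S x  x y x x y y $      match x
   8  $ R' y R' y R' y S    y x x y y $        expand S → y x
   9  $ R' y R' y R' y x y  y x x y y $        match y
  10  $ R' y R' y R' y x    x x y y $          match x
  11  $ R' y R' y R' y      x y y $            error: top is terminal y but lookahead is x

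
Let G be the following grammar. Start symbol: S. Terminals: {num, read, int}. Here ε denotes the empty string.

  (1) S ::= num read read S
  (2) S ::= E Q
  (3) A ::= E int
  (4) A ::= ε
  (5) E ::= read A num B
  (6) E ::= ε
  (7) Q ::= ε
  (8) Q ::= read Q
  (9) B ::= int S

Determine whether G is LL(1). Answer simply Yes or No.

FIRST(S) = {ε, num, read}
FIRST(A) = {ε, int, read}
FIRST(E) = {ε, read}
FIRST(Q) = {ε, read}
FIRST(B) = {int}
FOLLOW(S) = {$, int, read}
FOLLOW(A) = {num}
FOLLOW(E) = {$, int, read}
FOLLOW(Q) = {$, int, read}
FOLLOW(B) = {$, int, read}
Cell M[E, read] receives both E ::= read A num B and E ::= ε — the grammar is not LL(1).

No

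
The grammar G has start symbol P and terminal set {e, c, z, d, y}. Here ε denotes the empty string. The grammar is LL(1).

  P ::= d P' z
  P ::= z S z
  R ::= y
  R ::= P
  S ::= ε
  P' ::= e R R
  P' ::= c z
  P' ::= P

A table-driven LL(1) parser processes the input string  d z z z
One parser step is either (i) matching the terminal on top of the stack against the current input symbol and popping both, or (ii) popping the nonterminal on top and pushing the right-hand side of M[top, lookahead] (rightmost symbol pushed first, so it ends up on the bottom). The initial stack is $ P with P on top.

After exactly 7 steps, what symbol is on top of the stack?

     Stack      Input      Action
  1  $ P        d z z z $  expand P ::= d P' z
  2  $ z P' d   d z z z $  match d
  3  $ z P'     z z z $    expand P' ::= P
  4  $ z P      z z z $    expand P ::= z S z
  5  $ z z S z  z z z $    match z
  6  $ z z S    z z $      expand S ::= ε
  7  $ z z      z z $      match z
Stack after step 7: $ z (top = z).

z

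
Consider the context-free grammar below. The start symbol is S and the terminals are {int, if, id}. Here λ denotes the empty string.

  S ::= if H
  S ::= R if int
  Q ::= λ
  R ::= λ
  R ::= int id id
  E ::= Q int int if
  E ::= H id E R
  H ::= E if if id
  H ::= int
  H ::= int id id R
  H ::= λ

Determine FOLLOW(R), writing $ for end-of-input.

{$, id, if, int}

FIRST(Q) = {λ}
FIRST(R) = {λ, int}
FIRST(S) = {if, int}  (via R if int)
FIRST(E) = {id, int}  (via Q int int if, H id E R)
FIRST(H) = {λ, id, int}  (via E if if id)
FOLLOW(S) includes $ since S is the start symbol.
FOLLOW(S): S appears on no right-hand side. Thus FOLLOW(S) = {$}.
FOLLOW(Q): in E::=Q int int if, Q is followed by int int if with FIRST {int}. Thus FOLLOW(Q) = {int}.
FOLLOW(E): in E::=H id E R, E is followed by R with FIRST {λ, int}; in E::=H id E R, the suffix after E is nullable (adds nothing new); in H::=E if if id, E is followed by if if id with FIRST {if}. Thus FOLLOW(E) = {if, int}.
FOLLOW(H): in S::=if H, the suffix after H is empty, so FOLLOW(H) ⊇ FOLLOW(S) = {$}; in E::=H id E R, H is followed by id E R with FIRST {id}. Thus FOLLOW(H) = {$, id}.
FOLLOW(R): in S::=R if int, R is followed by if int with FIRST {if}; in E::=H id E R, the suffix after R is empty, so FOLLOW(R) ⊇ FOLLOW(E) = {if, int}; in H::=int id id R, the suffix after R is empty, so FOLLOW(R) ⊇ FOLLOW(H) = {$, id}. Thus FOLLOW(R) = {$, id, if, int}.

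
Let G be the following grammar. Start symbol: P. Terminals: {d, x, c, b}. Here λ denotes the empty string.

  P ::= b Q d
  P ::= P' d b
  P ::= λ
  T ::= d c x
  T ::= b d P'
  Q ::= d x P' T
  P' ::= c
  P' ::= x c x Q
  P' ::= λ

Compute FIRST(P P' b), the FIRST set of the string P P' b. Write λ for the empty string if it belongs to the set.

FIRST(T) = {b, d}
FIRST(Q) = {d}
FIRST(P') = {λ, c, x}
FIRST(P) = {λ, b, c, d, x}  (via P' d b)
FIRST(P P' b): take FIRST of each symbol in turn, carrying on past any symbol whose FIRST contains λ; result {b, c, d, x}.

{b, c, d, x}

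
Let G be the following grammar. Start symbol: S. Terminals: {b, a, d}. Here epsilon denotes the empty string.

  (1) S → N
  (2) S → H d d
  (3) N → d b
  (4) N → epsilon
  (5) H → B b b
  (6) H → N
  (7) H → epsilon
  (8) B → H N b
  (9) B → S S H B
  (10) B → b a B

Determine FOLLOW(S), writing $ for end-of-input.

FIRST(N) = {epsilon, d}
FIRST(S) = {epsilon, b, d}  (via N, H d d)
FIRST(H) = {epsilon, b, d}  (via B b b, N)
FIRST(B) = {b, d}  (via H N b, S S H B)
FOLLOW(S) includes $ since S is the start symbol.
FOLLOW(S): in B→S S H B (occurrence 1), S is followed by S H B with FIRST {b, d}; in B→S S H B (occurrence 2), S is followed by H B with FIRST {b, d}. Thus FOLLOW(S) = {$, b, d}.
FOLLOW(H): in S→H d d, H is followed by d d with FIRST {d}; in B→H N b, H is followed by N b with FIRST {b, d}; in B→S S H B, H is followed by B with FIRST {b, d}. Thus FOLLOW(H) = {b, d}.
FOLLOW(N): in S→N, the suffix after N is empty, so FOLLOW(N) ⊇ FOLLOW(S) = {$, b, d}; in H→N, the suffix after N is empty, so FOLLOW(N) ⊇ FOLLOW(H) = {b, d}; in B→H N b, N is followed by b with FIRST {b}. Thus FOLLOW(N) = {$, b, d}.
FOLLOW(B): in H→B b b, B is followed by b b with FIRST {b}; in B→S S H B, the suffix after B is empty (adds nothing new); in B→b a B, the suffix after B is empty (adds nothing new). Thus FOLLOW(B) = {b}.

{$, b, d}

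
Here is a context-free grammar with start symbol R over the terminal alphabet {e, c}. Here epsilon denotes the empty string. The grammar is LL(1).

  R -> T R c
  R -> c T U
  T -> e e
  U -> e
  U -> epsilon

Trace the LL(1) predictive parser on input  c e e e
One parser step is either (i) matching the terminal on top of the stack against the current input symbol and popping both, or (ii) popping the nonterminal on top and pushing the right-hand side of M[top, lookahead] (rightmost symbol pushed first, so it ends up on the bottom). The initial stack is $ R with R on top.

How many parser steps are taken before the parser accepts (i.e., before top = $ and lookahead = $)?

     Stack    Input      Action
  1  $ R      c e e e $  expand R -> c T U
  2  $ U T c  c e e e $  match c
  3  $ U T    e e e $    expand T -> e e
  4  $ U e e  e e e $    match e
  5  $ U e    e e $      match e
  6  $ U      e $        expand U -> e
  7  $ e      e $        match e
Accept reached after 7 steps.

7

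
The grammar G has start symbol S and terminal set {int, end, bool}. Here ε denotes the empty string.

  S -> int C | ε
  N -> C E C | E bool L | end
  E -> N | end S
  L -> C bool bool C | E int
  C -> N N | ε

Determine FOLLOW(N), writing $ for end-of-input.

FIRST(S) = {ε, int}
FIRST(N) = {end}  (via C E C, E bool L)
FIRST(E) = {end}  (via N)
FIRST(C) = {ε, end}  (via N N)
FIRST(L) = {bool, end}  (via C bool bool C, E int)
FOLLOW(S) includes $ since S is the start symbol.
FOLLOW(S): in E->end S, the suffix after S is empty, so FOLLOW(S) ⊇ FOLLOW(E) = {$, bool, end, int}. Thus FOLLOW(S) = {$, bool, end, int}.
FOLLOW(N): in E->N, the suffix after N is empty, so FOLLOW(N) ⊇ FOLLOW(E) = {$, bool, end, int}; in C->N N (occurrence 1), N is followed by N with FIRST {end}; in C->N N (occurrence 2), the suffix after N is empty, so FOLLOW(N) ⊇ FOLLOW(C) = {$, bool, end, int}. Thus FOLLOW(N) = {$, bool, end, int}.
FOLLOW(E): in N->C E C, E is followed by C with FIRST {ε, end}; in N->C E C, the suffix after E is nullable, so FOLLOW(E) ⊇ FOLLOW(N) = {$, bool, end, int}; in N->E bool L, E is followed by bool L with FIRST {bool}; in L->E int, E is followed by int with FIRST {int}. Thus FOLLOW(E) = {$, bool, end, int}.
FOLLOW(L): in N->E bool L, the suffix after L is empty, so FOLLOW(L) ⊇ FOLLOW(N) = {$, bool, end, int}. Thus FOLLOW(L) = {$, bool, end, int}.
FOLLOW(C): in S->int C, the suffix after C is empty, so FOLLOW(C) ⊇ FOLLOW(S) = {$, bool, end, int}; in N->C E C (occurrence 1), C is followed by E C with FIRST {end}; in N->C E C (occurrence 2), the suffix after C is empty, so FOLLOW(C) ⊇ FOLLOW(N) = {$, bool, end, int}; in L->C bool bool C (occurrence 1), C is followed by bool bool C with FIRST {bool}; in L->C bool bool C (occurrence 2), the suffix after C is empty, so FOLLOW(C) ⊇ FOLLOW(L) = {$, bool, end, int}. Thus FOLLOW(C) = {$, bool, end, int}.

{$, bool, end, int}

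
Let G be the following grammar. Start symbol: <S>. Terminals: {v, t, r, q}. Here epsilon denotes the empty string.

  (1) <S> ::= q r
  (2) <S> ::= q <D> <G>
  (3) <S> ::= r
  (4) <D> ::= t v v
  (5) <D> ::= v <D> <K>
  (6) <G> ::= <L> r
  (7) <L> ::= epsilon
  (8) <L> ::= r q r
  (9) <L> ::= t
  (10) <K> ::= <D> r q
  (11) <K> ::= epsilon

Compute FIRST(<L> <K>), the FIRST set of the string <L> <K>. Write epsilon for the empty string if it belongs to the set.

FIRST(<S>) = {q, r}
FIRST(<D>) = {t, v}
FIRST(<L>) = {epsilon, r, t}
FIRST(<G>) = {r, t}  (via <L> r)
FIRST(<K>) = {epsilon, t, v}  (via <D> r q)
FIRST(<L> <K>): take FIRST of each symbol in turn, carrying on past any symbol whose FIRST contains epsilon; result {epsilon, r, t, v}.

{epsilon, r, t, v}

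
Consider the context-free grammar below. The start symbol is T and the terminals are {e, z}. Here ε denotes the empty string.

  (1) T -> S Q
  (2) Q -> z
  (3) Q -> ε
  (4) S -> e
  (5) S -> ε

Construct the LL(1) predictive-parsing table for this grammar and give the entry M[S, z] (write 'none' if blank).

FIRST(Q) = {ε, z}
FIRST(S) = {ε, e}
FIRST(T) = {ε, e, z}  (via S Q)
FOLLOW(T) includes $ since T is the start symbol.
FOLLOW(T): T appears on no right-hand side. Thus FOLLOW(T) = {$}.
FOLLOW(S): in T->S Q, S is followed by Q with FIRST {ε, z}; in T->S Q, the suffix after S is nullable, so FOLLOW(S) ⊇ FOLLOW(T) = {$}. Thus FOLLOW(S) = {$, z}.
For S -> e: FIRST(e) = {e}, so it goes in M[S, t] for t ∈ {e}.
For S -> ε: FIRST(ε) = {ε}, so it goes in M[S, t] for t ∈ {}; since ε ∈ FIRST, also for every t ∈ FOLLOW(S) = {$, z}.

S -> ε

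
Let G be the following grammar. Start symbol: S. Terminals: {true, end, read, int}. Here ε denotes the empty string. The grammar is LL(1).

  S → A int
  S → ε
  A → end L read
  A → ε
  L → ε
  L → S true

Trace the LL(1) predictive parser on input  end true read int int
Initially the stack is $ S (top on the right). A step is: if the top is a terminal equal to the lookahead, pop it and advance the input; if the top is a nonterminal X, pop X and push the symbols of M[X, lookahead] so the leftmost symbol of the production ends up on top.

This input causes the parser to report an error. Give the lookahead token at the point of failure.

int

     Stack              Input                    Action
  1  $ S                end true read int int $  expand S → A int
  2  $ int A            end true read int int $  expand A → end L read
  3  $ int read L end   end true read int int $  match end
  4  $ int read L       true read int int $      expand L → S true
  5  $ int read true S  true read int int $      expand S → ε
  6  $ int read true    true read int int $      match true
  7  $ int read         read int int $           match read
  8  $ int              int int $                match int
  9  $                  int $                    error: stack empty but input remains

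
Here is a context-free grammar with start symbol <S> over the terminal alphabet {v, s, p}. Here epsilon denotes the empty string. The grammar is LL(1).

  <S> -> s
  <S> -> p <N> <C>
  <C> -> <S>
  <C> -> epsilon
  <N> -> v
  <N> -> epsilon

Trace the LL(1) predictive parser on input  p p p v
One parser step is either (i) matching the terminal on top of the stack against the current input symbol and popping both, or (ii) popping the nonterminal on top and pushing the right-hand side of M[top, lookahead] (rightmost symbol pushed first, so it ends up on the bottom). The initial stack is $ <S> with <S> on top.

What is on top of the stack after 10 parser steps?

      Stack        Input      Action
   1  $ <S>        p p p v $  expand <S> -> p <N> <C>
   2  $ <C> <N> p  p p p v $  match p
   3  $ <C> <N>    p p v $    expand <N> -> epsilon
   4  $ <C>        p p v $    expand <C> -> <S>
   5  $ <S>        p p v $    expand <S> -> p <N> <C>
   6  $ <C> <N> p  p p v $    match p
   7  $ <C> <N>    p v $      expand <N> -> epsilon
   8  $ <C>        p v $      expand <C> -> <S>
   9  $ <S>        p v $      expand <S> -> p <N> <C>
  10  $ <C> <N> p  p v $      match p
Stack after step 10: $ <C> <N> (top = <N>).

<N>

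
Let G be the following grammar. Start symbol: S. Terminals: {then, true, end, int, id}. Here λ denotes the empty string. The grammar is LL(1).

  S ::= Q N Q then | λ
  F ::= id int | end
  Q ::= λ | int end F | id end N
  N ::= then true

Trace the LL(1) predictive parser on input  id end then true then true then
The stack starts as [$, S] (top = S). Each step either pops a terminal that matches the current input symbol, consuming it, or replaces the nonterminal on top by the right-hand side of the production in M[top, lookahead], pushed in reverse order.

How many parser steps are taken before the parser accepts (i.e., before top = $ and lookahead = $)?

12

      Stack                 Input                              Action
   1  $ S                   id end then true then true then $  expand S ::= Q N Q then
   2  $ then Q N Q          id end then true then true then $  expand Q ::= id end N
   3  $ then Q N N end id   id end then true then true then $  match id
   4  $ then Q N N end      end then true then true then $     match end
   5  $ then Q N N          then true then true then $         expand N ::= then true
   6  $ then Q N true then  then true then true then $         match then
   7  $ then Q N true       true then true then $              match true
   8  $ then Q N            then true then $                   expand N ::= then true
   9  $ then Q true then    then true then $                   match then
  10  $ then Q true         true then $                        match true
  11  $ then Q              then $                             expand Q ::= λ
  12  $ then                then $                             match then
Accept reached after 12 steps.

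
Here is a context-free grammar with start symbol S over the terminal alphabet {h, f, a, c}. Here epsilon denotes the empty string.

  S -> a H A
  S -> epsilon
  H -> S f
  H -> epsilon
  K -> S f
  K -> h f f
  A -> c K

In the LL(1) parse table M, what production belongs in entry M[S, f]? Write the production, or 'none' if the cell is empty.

FIRST(S) = {epsilon, a}
FIRST(A) = {c}
FIRST(H) = {epsilon, a, f}  (via S f)
FIRST(K) = {a, f, h}  (via S f)
FOLLOW(S) includes $ since S is the start symbol.
FOLLOW(S): in H->S f, S is followed by f with FIRST {f}; in K->S f, S is followed by f with FIRST {f}. Thus FOLLOW(S) = {$, f}.
For S -> a H A: FIRST(a H A) = {a}, so it goes in M[S, t] for t ∈ {a}.
For S -> epsilon: FIRST(epsilon) = {epsilon}, so it goes in M[S, t] for t ∈ {}; since epsilon ∈ FIRST, also for every t ∈ FOLLOW(S) = {$, f}.

S -> epsilon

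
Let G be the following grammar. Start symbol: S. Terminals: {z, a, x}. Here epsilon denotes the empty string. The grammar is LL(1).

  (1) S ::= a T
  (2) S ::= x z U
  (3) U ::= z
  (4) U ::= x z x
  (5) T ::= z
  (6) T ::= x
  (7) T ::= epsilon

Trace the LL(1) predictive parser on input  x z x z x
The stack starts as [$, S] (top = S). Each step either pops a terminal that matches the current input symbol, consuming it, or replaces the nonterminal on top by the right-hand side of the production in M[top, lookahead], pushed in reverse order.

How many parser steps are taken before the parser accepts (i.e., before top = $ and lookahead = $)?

7

     Stack    Input        Action
  1  $ S      x z x z x $  expand S ::= x z U
  2  $ U z x  x z x z x $  match x
  3  $ U z    z x z x $    match z
  4  $ U      x z x $      expand U ::= x z x
  5  $ x z x  x z x $      match x
  6  $ x z    z x $        match z
  7  $ x      x $          match x
Accept reached after 7 steps.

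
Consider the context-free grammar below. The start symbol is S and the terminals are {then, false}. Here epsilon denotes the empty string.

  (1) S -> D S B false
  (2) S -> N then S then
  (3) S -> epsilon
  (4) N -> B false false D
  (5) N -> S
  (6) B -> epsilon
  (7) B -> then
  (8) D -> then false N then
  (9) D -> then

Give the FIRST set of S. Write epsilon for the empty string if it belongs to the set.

FIRST(B): from B->epsilon we get {epsilon}; from B->then we get {then}. So FIRST(B) = {epsilon, then}.
FIRST(D): from D->then false N then we get {then}; from D->then we get {then}. So FIRST(D) = {then}.
FIRST(S): from S->D S B false we get {then}; from S->N then S then we get {false, then}; from S->epsilon we get {epsilon}. So FIRST(S) = {epsilon, false, then}.
FIRST(N): from N->B false false D we get {false, then}; from N->S we get {epsilon, false, then}. So FIRST(N) = {epsilon, false, then}.

{epsilon, false, then}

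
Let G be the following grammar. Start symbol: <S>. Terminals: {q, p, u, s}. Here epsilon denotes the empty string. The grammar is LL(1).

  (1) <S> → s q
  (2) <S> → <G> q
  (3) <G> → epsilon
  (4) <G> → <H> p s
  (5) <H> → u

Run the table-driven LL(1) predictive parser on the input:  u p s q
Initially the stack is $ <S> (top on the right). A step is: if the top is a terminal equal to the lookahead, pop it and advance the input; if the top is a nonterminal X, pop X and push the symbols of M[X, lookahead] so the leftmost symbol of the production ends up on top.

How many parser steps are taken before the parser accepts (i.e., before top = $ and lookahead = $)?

7

step 1: stack=$ <S>  input=u p s q $  — expand <S> → <G> q
step 2: stack=$ q <G>  input=u p s q $  — expand <G> → <H> p s
step 3: stack=$ q s p <H>  input=u p s q $  — expand <H> → u
step 4: stack=$ q s p u  input=u p s q $  — match u
step 5: stack=$ q s p  input=p s q $  — match p
step 6: stack=$ q s  input=s q $  — match s
step 7: stack=$ q  input=q $  — match q
Accept reached after 7 steps.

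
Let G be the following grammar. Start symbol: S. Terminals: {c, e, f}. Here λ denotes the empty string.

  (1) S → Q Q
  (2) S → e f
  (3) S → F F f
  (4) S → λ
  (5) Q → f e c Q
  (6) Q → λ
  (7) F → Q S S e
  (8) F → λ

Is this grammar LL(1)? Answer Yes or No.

No

FIRST(S) = {λ, e, f}
FIRST(Q) = {λ, f}
FIRST(F) = {λ, e, f}
FOLLOW(S) = {$, e, f}
FOLLOW(Q) = {$, e, f}
FOLLOW(F) = {e, f}
Cell M[F, e] receives both F → Q S S e and F → λ — the grammar is not LL(1).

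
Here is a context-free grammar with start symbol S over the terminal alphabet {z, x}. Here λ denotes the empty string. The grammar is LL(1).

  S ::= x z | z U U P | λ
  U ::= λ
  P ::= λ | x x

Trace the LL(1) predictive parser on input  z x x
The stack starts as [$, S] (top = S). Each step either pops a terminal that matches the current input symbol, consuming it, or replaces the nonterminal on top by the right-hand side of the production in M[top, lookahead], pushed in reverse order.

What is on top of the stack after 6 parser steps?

x

     Stack      Input    Action
  1  $ S        z x x $  expand S ::= z U U P
  2  $ P U U z  z x x $  match z
  3  $ P U U    x x $    expand U ::= λ
  4  $ P U      x x $    expand U ::= λ
  5  $ P        x x $    expand P ::= x x
  6  $ x x      x x $    match x
Stack after step 6: $ x (top = x).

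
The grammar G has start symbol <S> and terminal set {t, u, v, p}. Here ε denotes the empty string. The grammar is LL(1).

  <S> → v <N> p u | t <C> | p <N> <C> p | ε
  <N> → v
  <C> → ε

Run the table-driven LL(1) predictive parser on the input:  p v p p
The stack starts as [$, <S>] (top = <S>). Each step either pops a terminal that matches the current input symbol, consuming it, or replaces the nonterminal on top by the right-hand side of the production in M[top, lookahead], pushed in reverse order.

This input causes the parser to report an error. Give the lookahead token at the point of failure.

p

step 1: stack=$ <S>  input=p v p p $  — expand <S> → p <N> <C> p
step 2: stack=$ p <C> <N> p  input=p v p p $  — match p
step 3: stack=$ p <C> <N>  input=v p p $  — expand <N> → v
step 4: stack=$ p <C> v  input=v p p $  — match v
step 5: stack=$ p <C>  input=p p $  — expand <C> → ε
step 6: stack=$ p  input=p p $  — match p
step 7: stack=$  input=p $  — error: stack empty but input remains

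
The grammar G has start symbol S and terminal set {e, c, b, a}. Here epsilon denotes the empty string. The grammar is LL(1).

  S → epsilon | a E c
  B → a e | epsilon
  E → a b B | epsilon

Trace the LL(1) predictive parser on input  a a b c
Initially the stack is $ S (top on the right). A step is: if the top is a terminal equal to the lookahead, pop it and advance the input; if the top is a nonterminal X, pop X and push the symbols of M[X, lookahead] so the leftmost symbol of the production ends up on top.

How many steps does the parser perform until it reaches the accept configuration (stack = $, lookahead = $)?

     Stack      Input      Action
  1  $ S        a a b c $  expand S → a E c
  2  $ c E a    a a b c $  match a
  3  $ c E      a b c $    expand E → a b B
  4  $ c B b a  a b c $    match a
  5  $ c B b    b c $      match b
  6  $ c B      c $        expand B → epsilon
  7  $ c        c $        match c
Accept reached after 7 steps.

7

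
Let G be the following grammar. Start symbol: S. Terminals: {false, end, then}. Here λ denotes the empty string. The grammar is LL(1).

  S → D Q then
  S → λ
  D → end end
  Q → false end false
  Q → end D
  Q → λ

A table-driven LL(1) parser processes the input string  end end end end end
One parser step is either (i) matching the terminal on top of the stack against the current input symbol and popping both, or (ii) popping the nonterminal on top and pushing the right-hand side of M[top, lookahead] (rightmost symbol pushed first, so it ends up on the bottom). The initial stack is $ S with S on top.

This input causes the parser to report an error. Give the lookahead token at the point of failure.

$

step 1: stack=$ S  input=end end end end end $  — expand S → D Q then
step 2: stack=$ then Q D  input=end end end end end $  — expand D → end end
step 3: stack=$ then Q end end  input=end end end end end $  — match end
step 4: stack=$ then Q end  input=end end end end $  — match end
step 5: stack=$ then Q  input=end end end $  — expand Q → end D
step 6: stack=$ then D end  input=end end end $  — match end
step 7: stack=$ then D  input=end end $  — expand D → end end
step 8: stack=$ then end end  input=end end $  — match end
step 9: stack=$ then end  input=end $  — match end
step 10: stack=$ then  input=$  — error: top is terminal then but lookahead is $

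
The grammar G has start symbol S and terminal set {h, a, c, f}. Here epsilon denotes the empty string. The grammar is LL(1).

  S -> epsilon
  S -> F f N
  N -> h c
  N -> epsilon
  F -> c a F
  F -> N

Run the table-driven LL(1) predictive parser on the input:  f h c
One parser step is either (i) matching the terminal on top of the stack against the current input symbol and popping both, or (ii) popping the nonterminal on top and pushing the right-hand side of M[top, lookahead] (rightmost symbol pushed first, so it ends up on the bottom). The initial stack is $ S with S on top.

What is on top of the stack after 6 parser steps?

     Stack    Input    Action
  1  $ S      f h c $  expand S -> F f N
  2  $ N f F  f h c $  expand F -> N
  3  $ N f N  f h c $  expand N -> epsilon
  4  $ N f    f h c $  match f
  5  $ N      h c $    expand N -> h c
  6  $ c h    h c $    match h
Stack after step 6: $ c (top = c).

c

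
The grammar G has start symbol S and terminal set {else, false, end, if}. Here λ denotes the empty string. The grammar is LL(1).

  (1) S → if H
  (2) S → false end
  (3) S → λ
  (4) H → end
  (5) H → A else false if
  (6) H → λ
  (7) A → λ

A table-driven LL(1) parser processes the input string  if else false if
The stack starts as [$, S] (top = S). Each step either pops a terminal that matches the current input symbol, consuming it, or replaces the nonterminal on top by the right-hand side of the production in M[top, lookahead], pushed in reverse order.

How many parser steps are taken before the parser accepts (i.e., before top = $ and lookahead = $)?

7

     Stack              Input               Action
  1  $ S                if else false if $  expand S → if H
  2  $ H if             if else false if $  match if
  3  $ H                else false if $     expand H → A else false if
  4  $ if false else A  else false if $     expand A → λ
  5  $ if false else    else false if $     match else
  6  $ if false         false if $          match false
  7  $ if               if $                match if
Accept reached after 7 steps.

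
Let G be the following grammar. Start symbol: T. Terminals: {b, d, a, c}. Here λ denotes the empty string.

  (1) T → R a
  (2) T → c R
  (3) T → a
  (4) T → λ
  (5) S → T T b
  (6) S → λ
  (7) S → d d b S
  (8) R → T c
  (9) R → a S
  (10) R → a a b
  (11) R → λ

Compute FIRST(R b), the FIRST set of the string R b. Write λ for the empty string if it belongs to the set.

{a, b, c}

FIRST(T): from T→R a we get {a, c}; from T→c R we get {c}; from T→a we get {a}; from T→λ we get {λ}. So FIRST(T) = {λ, a, c}.
FIRST(S): from S→T T b we get {a, b, c}; from S→λ we get {λ}; from S→d d b S we get {d}. So FIRST(S) = {λ, a, b, c, d}.
FIRST(R): from R→T c we get {a, c}; from R→a S we get {a}; from R→a a b we get {a}; from R→λ we get {λ}. So FIRST(R) = {λ, a, c}.
FIRST(R b): take FIRST of each symbol in turn, carrying on past any symbol whose FIRST contains λ; result {a, b, c}.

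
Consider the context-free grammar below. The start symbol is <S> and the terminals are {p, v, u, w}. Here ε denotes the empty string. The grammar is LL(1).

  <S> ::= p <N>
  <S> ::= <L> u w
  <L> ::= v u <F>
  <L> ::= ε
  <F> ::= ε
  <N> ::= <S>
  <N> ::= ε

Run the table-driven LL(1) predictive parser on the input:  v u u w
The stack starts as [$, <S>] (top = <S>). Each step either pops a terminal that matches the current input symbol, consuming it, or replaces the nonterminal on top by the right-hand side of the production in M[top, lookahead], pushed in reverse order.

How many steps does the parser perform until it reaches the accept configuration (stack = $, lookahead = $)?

7

step 1: stack=$ <S>  input=v u u w $  — expand <S> ::= <L> u w
step 2: stack=$ w u <L>  input=v u u w $  — expand <L> ::= v u <F>
step 3: stack=$ w u <F> u v  input=v u u w $  — match v
step 4: stack=$ w u <F> u  input=u u w $  — match u
step 5: stack=$ w u <F>  input=u w $  — expand <F> ::= ε
step 6: stack=$ w u  input=u w $  — match u
step 7: stack=$ w  input=w $  — match w
Accept reached after 7 steps.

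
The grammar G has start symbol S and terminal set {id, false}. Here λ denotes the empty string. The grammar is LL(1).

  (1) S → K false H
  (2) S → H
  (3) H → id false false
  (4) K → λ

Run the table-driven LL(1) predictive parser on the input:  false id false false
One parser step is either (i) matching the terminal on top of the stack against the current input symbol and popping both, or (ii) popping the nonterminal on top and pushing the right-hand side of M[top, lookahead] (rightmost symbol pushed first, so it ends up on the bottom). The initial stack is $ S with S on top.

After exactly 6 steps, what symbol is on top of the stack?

false

step 1: stack=$ S  input=false id false false $  — expand S → K false H
step 2: stack=$ H false K  input=false id false false $  — expand K → λ
step 3: stack=$ H false  input=false id false false $  — match false
step 4: stack=$ H  input=id false false $  — expand H → id false false
step 5: stack=$ false false id  input=id false false $  — match id
step 6: stack=$ false false  input=false false $  — match false
Stack after step 6: $ false (top = false).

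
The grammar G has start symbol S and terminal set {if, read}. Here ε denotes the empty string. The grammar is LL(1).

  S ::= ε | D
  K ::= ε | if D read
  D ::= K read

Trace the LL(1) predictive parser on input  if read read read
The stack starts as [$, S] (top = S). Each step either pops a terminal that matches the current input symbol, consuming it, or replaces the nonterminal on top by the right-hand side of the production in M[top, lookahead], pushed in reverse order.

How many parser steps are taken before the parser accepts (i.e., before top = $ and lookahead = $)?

9

step 1: stack=$ S  input=if read read read $  — expand S ::= D
step 2: stack=$ D  input=if read read read $  — expand D ::= K read
step 3: stack=$ read K  input=if read read read $  — expand K ::= if D read
step 4: stack=$ read read D if  input=if read read read $  — match if
step 5: stack=$ read read D  input=read read read $  — expand D ::= K read
step 6: stack=$ read read read K  input=read read read $  — expand K ::= ε
step 7: stack=$ read read read  input=read read read $  — match read
step 8: stack=$ read read  input=read read $  — match read
step 9: stack=$ read  input=read $  — match read
Accept reached after 9 steps.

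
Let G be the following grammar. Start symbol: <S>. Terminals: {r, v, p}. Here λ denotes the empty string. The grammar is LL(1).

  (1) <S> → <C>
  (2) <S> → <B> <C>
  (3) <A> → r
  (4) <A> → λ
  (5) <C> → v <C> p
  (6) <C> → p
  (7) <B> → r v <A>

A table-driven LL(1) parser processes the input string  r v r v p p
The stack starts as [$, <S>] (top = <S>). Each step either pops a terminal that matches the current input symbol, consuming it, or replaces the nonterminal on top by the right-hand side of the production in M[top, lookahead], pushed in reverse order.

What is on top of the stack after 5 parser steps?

r

     Stack          Input          Action
  1  $ <S>          r v r v p p $  expand <S> → <B> <C>
  2  $ <C> <B>      r v r v p p $  expand <B> → r v <A>
  3  $ <C> <A> v r  r v r v p p $  match r
  4  $ <C> <A> v    v r v p p $    match v
  5  $ <C> <A>      r v p p $      expand <A> → r
Stack after step 5: $ <C> r (top = r).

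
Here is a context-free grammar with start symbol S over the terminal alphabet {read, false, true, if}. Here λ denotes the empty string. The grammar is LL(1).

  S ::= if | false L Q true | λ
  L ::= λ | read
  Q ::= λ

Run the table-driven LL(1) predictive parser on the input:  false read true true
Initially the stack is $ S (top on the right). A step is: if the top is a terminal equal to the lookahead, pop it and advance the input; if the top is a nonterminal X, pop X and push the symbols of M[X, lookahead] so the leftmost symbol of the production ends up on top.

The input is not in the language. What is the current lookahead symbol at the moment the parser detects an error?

true

     Stack             Input                   Action
  1  $ S               false read true true $  expand S ::= false L Q true
  2  $ true Q L false  false read true true $  match false
  3  $ true Q L        read true true $        expand L ::= read
  4  $ true Q read     read true true $        match read
  5  $ true Q          true true $             expand Q ::= λ
  6  $ true            true true $             match true
  7  $                 true $                  error: stack empty but input remains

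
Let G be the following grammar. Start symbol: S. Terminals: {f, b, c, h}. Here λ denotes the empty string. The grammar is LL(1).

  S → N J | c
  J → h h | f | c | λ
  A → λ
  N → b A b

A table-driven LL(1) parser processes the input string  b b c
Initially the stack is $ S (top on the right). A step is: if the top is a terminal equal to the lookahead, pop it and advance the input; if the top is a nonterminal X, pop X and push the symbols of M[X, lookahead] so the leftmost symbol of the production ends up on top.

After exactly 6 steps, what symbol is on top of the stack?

c

     Stack      Input    Action
  1  $ S        b b c $  expand S → N J
  2  $ J N      b b c $  expand N → b A b
  3  $ J b A b  b b c $  match b
  4  $ J b A    b c $    expand A → λ
  5  $ J b      b c $    match b
  6  $ J        c $      expand J → c
Stack after step 6: $ c (top = c).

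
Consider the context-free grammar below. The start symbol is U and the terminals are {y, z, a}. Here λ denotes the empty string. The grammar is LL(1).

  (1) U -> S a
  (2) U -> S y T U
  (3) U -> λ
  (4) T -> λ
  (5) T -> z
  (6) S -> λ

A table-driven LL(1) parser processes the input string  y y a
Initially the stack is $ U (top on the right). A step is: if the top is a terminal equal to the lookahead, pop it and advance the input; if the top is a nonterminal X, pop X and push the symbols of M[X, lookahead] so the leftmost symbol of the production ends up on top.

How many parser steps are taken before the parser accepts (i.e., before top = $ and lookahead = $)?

11

step 1: stack=$ U  input=y y a $  — expand U -> S y T U
step 2: stack=$ U T y S  input=y y a $  — expand S -> λ
step 3: stack=$ U T y  input=y y a $  — match y
step 4: stack=$ U T  input=y a $  — expand T -> λ
step 5: stack=$ U  input=y a $  — expand U -> S y T U
step 6: stack=$ U T y S  input=y a $  — expand S -> λ
step 7: stack=$ U T y  input=y a $  — match y
step 8: stack=$ U T  input=a $  — expand T -> λ
step 9: stack=$ U  input=a $  — expand U -> S a
step 10: stack=$ a S  input=a $  — expand S -> λ
step 11: stack=$ a  input=a $  — match a
Accept reached after 11 steps.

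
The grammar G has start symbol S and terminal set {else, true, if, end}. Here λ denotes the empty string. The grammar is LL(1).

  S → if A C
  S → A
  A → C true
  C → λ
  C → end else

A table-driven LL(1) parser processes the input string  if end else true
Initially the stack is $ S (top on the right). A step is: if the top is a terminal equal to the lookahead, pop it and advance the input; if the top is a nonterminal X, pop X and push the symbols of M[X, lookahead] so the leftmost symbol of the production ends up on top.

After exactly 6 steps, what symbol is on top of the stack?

step 1: stack=$ S  input=if end else true $  — expand S → if A C
step 2: stack=$ C A if  input=if end else true $  — match if
step 3: stack=$ C A  input=end else true $  — expand A → C true
step 4: stack=$ C true C  input=end else true $  — expand C → end else
step 5: stack=$ C true else end  input=end else true $  — match end
step 6: stack=$ C true else  input=else true $  — match else
Stack after step 6: $ C true (top = true).

true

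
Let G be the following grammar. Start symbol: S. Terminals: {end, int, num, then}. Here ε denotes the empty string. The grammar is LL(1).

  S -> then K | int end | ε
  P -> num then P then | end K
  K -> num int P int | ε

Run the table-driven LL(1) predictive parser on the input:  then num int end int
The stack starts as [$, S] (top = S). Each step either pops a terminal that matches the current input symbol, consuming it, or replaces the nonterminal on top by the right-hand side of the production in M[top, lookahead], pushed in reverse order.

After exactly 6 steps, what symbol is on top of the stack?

     Stack            Input                   Action
  1  $ S              then num int end int $  expand S -> then K
  2  $ K then         then num int end int $  match then
  3  $ K              num int end int $       expand K -> num int P int
  4  $ int P int num  num int end int $       match num
  5  $ int P int      int end int $           match int
  6  $ int P          end int $               expand P -> end K
Stack after step 6: $ int K end (top = end).

end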